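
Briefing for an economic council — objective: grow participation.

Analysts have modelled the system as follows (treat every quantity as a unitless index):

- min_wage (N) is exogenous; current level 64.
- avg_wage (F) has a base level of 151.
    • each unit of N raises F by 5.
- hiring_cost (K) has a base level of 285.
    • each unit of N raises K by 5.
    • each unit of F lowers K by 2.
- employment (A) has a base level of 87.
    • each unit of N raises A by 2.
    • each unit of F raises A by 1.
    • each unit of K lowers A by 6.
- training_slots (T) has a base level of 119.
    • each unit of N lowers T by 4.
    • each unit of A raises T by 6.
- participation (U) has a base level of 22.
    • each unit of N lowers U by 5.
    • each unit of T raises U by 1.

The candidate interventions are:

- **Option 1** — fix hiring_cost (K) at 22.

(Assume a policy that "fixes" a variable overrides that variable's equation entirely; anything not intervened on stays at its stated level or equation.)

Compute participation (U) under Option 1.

2889

Option 1 (K := 22):
  N = 64
  F = 151 + 5·64 = 471
  K = 22
  A = 87 + 2·64 + 471 − 6·22 = 554
  T = 119 − 4·64 + 6·554 = 3187
  U = 22 − 5·64 + 3187 = 2889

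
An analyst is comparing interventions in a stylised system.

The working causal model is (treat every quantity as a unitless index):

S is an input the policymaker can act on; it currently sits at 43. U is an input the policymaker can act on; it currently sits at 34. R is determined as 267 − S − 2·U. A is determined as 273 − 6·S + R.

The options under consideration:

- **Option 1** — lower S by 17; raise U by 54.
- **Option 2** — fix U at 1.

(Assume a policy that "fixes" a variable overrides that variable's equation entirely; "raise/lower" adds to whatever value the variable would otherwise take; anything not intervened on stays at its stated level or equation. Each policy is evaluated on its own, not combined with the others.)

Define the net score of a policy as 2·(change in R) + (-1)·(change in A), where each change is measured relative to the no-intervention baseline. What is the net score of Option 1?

-193

Baseline:
  S = 43
  U = 34
  R = 267 − 43 − 2·34 = 156
  A = 273 − 6·43 + 156 = 171
Option 1 (S − 17, U + 54):
  S = 43 − 17 = 26
  U = 34 + 54 = 88
  R = 267 − 26 − 2·88 = 65
  A = 273 − 6·26 + 65 = 182
ΔR = 65 − 156 = -91; ΔA = 182 − 171 = 11
Score = 2·(-91) + (-1)·11 = -193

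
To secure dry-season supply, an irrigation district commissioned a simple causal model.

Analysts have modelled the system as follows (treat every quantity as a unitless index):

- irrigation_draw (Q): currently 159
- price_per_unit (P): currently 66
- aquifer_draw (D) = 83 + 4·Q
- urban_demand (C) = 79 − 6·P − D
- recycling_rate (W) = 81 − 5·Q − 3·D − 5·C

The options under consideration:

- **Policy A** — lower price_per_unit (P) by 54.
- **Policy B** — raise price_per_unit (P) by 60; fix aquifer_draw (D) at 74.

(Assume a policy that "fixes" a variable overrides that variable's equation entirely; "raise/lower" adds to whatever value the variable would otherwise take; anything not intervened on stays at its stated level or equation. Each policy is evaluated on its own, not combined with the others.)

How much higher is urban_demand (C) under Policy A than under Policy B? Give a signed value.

39

Policy A (P − 54):
  Q = 159
  P = 66 − 54 = 12
  D = 83 + 4·159 = 719
  C = 79 − 6·12 − 719 = -712
Policy B (P + 60, D := 74):
  Q = 159
  P = 66 + 60 = 126
  D = 74
  C = 79 − 6·126 − 74 = -751
C: -712 − (-751) = 39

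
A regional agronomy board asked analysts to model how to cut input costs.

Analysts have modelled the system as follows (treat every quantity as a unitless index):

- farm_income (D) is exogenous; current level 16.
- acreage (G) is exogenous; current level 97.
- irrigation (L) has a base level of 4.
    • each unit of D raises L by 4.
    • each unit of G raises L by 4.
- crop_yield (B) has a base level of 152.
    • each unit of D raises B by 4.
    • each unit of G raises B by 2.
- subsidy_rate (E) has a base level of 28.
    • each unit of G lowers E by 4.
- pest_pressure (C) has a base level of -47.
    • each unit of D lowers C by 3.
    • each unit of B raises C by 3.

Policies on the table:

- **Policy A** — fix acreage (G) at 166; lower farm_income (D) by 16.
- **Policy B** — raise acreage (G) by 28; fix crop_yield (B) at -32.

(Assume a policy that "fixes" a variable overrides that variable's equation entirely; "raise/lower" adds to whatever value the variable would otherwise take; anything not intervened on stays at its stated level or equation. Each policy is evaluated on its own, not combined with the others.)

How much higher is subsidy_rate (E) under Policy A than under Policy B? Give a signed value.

-164

Policy A (G := 166, D − 16):
  G = 166
  E = 28 − 4·166 = -636
Policy B (G + 28, B := -32):
  G = 97 + 28 = 125
  E = 28 − 4·125 = -472
E: -636 − (-472) = -164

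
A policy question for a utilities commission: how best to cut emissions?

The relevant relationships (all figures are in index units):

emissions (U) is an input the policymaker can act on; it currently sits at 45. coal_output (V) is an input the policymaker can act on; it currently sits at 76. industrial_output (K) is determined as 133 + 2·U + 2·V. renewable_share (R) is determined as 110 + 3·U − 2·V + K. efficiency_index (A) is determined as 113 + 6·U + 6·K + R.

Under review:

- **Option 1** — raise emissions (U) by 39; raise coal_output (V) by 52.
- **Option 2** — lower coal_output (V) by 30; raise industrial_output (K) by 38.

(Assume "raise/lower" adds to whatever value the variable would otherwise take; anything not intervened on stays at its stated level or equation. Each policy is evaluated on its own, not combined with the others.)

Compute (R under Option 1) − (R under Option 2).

Option 1 (U + 39, V + 52):
  U = 45 + 39 = 84
  V = 76 + 52 = 128
  K = 133 + 2·84 + 2·128 = 557
  R = 110 + 3·84 − 2·128 + 557 = 663
Option 2 (V − 30, K + 38):
  U = 45
  V = 76 − 30 = 46
  K = 133 + 2·45 + 2·46 (+38 from intervention) = 353
  R = 110 + 3·45 − 2·46 + 353 = 506
R: 663 − 506 = 157

157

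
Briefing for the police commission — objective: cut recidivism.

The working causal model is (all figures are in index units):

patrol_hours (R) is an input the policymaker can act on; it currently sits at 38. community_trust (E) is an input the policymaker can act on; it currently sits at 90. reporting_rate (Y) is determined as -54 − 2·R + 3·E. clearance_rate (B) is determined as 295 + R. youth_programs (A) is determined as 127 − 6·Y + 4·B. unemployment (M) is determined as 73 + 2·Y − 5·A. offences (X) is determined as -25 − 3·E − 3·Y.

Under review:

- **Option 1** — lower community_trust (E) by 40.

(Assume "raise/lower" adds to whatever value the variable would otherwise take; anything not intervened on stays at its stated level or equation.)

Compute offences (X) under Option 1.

-235

Option 1 (E − 40):
  R = 38
  E = 90 − 40 = 50
  Y = -54 − 2·38 + 3·50 = 20
  X = -25 − 3·50 − 3·20 = -235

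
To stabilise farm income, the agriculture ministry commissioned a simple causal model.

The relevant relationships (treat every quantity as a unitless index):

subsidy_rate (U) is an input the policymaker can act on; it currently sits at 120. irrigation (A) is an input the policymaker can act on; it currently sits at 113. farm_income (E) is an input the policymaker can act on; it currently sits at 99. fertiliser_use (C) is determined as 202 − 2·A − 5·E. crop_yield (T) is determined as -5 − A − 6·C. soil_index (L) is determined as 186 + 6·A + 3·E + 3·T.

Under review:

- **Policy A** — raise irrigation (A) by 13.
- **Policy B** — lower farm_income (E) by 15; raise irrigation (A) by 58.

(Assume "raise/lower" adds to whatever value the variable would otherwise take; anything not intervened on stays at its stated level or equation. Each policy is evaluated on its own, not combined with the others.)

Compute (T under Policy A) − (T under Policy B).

Policy A (A + 13):
  A = 113 + 13 = 126
  E = 99
  C = 202 − 2·126 − 5·99 = -545
  T = -5 − 126 − 6·(-545) = 3139
Policy B (E − 15, A + 58):
  A = 113 + 58 = 171
  E = 99 − 15 = 84
  C = 202 − 2·171 − 5·84 = -560
  T = -5 − 171 − 6·(-560) = 3184
T: 3139 − 3184 = -45

-45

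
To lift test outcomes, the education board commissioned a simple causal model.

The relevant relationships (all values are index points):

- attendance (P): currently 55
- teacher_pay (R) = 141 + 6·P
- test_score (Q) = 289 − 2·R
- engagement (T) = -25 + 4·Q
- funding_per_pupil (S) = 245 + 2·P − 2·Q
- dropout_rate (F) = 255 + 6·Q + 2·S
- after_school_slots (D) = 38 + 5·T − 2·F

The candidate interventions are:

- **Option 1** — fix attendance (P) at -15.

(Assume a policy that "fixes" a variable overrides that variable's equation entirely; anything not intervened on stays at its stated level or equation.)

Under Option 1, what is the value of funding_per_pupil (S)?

-159

Option 1 (P := -15):
  P = -15
  R = 141 + 6·(-15) = 51
  Q = 289 − 2·51 = 187
  S = 245 + 2·(-15) − 2·187 = -159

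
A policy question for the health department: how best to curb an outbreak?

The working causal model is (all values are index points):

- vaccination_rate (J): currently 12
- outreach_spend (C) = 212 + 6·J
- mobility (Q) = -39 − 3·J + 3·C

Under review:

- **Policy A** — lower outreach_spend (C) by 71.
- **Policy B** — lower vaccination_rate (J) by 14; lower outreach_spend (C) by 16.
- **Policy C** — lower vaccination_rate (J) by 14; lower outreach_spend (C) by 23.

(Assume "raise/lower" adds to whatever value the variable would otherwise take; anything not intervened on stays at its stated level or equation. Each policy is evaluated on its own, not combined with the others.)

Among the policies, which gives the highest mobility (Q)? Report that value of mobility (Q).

564

Policy A (C − 71):
  J = 12
  C = 212 + 6·12 (−71 from intervention) = 213
  Q = -39 − 3·12 + 3·213 = 564
Policy B (J − 14, C − 16):
  J = 12 − 14 = -2
  C = 212 + 6·(-2) (−16 from intervention) = 184
  Q = -39 − 3·(-2) + 3·184 = 519
Policy C (J − 14, C − 23):
  J = 12 − 14 = -2
  C = 212 + 6·(-2) (−23 from intervention) = 177
  Q = -39 − 3·(-2) + 3·177 = 498
Comparing — Policy A: Q=564, Policy B: Q=519, Policy C: Q=498. Highest is 564 (Policy A).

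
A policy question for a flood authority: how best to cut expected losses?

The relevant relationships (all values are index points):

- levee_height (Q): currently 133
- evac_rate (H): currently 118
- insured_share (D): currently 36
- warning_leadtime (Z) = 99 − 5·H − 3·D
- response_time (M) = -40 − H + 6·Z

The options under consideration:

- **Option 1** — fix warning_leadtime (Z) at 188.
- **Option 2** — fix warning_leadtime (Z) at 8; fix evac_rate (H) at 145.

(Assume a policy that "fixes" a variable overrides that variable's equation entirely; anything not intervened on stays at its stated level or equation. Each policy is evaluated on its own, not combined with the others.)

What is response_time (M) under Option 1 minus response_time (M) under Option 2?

Option 1 (Z := 188):
  H = 118
  D = 36
  Z = 188
  M = -40 − 118 + 6·188 = 970
Option 2 (Z := 8, H := 145):
  H = 145
  D = 36
  Z = 8
  M = -40 − 145 + 6·8 = -137
M: 970 − (-137) = 1107

1107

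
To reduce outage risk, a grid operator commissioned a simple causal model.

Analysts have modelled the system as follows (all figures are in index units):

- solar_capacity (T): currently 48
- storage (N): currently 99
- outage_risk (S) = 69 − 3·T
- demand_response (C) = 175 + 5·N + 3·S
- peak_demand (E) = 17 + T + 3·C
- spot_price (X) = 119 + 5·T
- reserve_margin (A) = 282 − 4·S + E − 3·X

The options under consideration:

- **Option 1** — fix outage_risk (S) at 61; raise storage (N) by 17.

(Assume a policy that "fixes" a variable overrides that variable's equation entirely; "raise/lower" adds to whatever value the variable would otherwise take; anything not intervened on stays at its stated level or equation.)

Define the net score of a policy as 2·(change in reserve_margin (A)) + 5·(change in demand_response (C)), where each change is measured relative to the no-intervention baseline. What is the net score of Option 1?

Baseline:
  T = 48
  N = 99
  S = 69 − 3·48 = -75
  C = 175 + 5·99 + 3·(-75) = 445
  E = 17 + 48 + 3·445 = 1400
  X = 119 + 5·48 = 359
  A = 282 − 4·(-75) + 1400 − 3·359 = 905
Option 1 (S := 61, N + 17):
  T = 48
  N = 99 + 17 = 116
  S = 61
  C = 175 + 5·116 + 3·61 = 938
  E = 17 + 48 + 3·938 = 2879
  X = 119 + 5·48 = 359
  A = 282 − 4·61 + 2879 − 3·359 = 1840
ΔA = 1840 − 905 = 935; ΔC = 938 − 445 = 493
Score = 2·935 + 5·493 = 4335

4335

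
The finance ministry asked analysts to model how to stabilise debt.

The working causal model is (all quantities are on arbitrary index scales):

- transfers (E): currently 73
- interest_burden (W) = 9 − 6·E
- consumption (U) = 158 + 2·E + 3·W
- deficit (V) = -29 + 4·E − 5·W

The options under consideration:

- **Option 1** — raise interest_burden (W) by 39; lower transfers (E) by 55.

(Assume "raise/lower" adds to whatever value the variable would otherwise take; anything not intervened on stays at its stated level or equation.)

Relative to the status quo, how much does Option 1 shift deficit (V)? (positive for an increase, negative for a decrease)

Baseline:
  E = 73
  W = 9 − 6·73 = -429
  V = -29 + 4·73 − 5·(-429) = 2408
Option 1 (W + 39, E − 55):
  E = 73 − 55 = 18
  W = 9 − 6·18 (+39 from intervention) = -60
  V = -29 + 4·18 − 5·(-60) = 343
Change in V: 343 − 2408 = -2065

-2065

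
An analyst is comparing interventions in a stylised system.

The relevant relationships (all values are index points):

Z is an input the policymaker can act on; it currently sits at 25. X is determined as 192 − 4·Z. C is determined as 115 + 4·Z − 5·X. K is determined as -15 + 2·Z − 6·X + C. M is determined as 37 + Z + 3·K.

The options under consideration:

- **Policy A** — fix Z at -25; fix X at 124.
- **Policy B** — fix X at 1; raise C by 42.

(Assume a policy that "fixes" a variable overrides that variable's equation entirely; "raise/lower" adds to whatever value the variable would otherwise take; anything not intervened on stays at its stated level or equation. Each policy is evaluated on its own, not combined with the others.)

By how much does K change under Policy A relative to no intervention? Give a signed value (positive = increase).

Baseline:
  Z = 25
  X = 192 − 4·25 = 92
  C = 115 + 4·25 − 5·92 = -245
  K = -15 + 2·25 − 6·92 + (-245) = -762
Policy A (Z := -25, X := 124):
  Z = -25
  X = 124
  C = 115 + 4·(-25) − 5·124 = -605
  K = -15 + 2·(-25) − 6·124 + (-605) = -1414
Change in K: -1414 − (-762) = -652

-652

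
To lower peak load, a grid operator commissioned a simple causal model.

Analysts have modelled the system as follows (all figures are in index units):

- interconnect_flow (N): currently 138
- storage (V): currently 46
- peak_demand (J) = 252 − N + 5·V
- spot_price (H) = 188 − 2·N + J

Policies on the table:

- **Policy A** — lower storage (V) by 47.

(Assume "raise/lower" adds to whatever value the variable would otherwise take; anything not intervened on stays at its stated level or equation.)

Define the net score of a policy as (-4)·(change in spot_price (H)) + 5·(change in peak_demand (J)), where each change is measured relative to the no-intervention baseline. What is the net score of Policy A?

-235

Baseline:
  N = 138
  V = 46
  J = 252 − 138 + 5·46 = 344
  H = 188 − 2·138 + 344 = 256
Policy A (V − 47):
  N = 138
  V = 46 − 47 = -1
  J = 252 − 138 + 5·(-1) = 109
  H = 188 − 2·138 + 109 = 21
ΔH = 21 − 256 = -235; ΔJ = 109 − 344 = -235
Score = (-4)·(-235) + 5·(-235) = -235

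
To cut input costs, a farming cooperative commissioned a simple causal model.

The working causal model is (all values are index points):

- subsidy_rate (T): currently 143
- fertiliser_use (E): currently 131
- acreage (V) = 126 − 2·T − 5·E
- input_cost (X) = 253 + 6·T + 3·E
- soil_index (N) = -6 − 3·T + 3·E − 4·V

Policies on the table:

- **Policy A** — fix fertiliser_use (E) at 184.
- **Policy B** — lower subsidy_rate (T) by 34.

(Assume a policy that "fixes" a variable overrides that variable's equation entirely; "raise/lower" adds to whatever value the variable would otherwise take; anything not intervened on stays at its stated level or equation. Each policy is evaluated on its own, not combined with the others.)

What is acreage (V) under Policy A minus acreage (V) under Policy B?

Policy A (E := 184):
  T = 143
  E = 184
  V = 126 − 2·143 − 5·184 = -1080
Policy B (T − 34):
  T = 143 − 34 = 109
  E = 131
  V = 126 − 2·109 − 5·131 = -747
V: -1080 − (-747) = -333

-333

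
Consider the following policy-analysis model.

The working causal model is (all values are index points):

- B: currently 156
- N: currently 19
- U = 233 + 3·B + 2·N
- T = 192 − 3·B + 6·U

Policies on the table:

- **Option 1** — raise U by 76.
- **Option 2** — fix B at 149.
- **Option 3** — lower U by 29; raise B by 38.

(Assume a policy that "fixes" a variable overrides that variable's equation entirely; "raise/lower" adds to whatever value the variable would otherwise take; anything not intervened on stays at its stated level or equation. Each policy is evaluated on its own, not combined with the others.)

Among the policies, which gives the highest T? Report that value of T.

Option 1 (U + 76):
  B = 156
  N = 19
  U = 233 + 3·156 + 2·19 (+76 from intervention) = 815
  T = 192 − 3·156 + 6·815 = 4614
Option 2 (B := 149):
  B = 149
  N = 19
  U = 233 + 3·149 + 2·19 = 718
  T = 192 − 3·149 + 6·718 = 4053
Option 3 (U − 29, B + 38):
  B = 156 + 38 = 194
  N = 19
  U = 233 + 3·194 + 2·19 (−29 from intervention) = 824
  T = 192 − 3·194 + 6·824 = 4554
Comparing — Option 1: T=4614, Option 2: T=4053, Option 3: T=4554. Highest is 4614 (Option 1).

4614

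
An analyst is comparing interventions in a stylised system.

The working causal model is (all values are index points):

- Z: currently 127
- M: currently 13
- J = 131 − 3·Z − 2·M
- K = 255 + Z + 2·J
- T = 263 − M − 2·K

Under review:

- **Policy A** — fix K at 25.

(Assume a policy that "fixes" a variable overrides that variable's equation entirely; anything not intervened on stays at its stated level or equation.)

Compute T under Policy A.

Policy A (K := 25):
  Z = 127
  M = 13
  J = 131 − 3·127 − 2·13 = -276
  K = 25
  T = 263 − 13 − 2·25 = 200

200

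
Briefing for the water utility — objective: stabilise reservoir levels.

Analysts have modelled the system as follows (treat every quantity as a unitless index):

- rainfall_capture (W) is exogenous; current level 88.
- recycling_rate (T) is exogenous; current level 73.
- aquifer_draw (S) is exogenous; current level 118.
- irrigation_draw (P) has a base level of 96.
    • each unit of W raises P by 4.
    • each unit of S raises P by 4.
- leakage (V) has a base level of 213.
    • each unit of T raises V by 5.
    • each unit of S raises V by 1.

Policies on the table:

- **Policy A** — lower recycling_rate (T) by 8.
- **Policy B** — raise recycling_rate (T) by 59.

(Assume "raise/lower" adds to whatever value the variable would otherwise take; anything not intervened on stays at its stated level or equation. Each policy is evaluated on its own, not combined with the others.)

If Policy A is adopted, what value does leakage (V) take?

656

Policy A (T − 8):
  T = 73 − 8 = 65
  S = 118
  V = 213 + 5·65 + 118 = 656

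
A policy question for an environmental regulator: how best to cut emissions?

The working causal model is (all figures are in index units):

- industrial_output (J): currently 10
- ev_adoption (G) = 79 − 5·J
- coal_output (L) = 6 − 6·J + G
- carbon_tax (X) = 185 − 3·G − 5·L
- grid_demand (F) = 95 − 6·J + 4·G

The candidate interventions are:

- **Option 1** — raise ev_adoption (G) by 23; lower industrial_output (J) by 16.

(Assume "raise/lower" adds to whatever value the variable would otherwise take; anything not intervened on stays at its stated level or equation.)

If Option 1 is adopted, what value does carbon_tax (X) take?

Option 1 (G + 23, J − 16):
  J = 10 − 16 = -6
  G = 79 − 5·(-6) (+23 from intervention) = 132
  L = 6 − 6·(-6) + 132 = 174
  X = 185 − 3·132 − 5·174 = -1081

-1081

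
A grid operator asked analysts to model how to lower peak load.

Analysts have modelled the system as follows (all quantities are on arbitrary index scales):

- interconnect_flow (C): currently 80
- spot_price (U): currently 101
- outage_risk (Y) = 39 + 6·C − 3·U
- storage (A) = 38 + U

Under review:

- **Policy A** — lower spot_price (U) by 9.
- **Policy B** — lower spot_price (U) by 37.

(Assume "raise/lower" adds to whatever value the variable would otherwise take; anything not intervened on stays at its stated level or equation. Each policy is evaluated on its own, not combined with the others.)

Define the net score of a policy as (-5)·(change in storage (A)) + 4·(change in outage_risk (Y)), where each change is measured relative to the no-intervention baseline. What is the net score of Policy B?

Baseline:
  C = 80
  U = 101
  Y = 39 + 6·80 − 3·101 = 216
  A = 38 + 101 = 139
Policy B (U − 37):
  C = 80
  U = 101 − 37 = 64
  Y = 39 + 6·80 − 3·64 = 327
  A = 38 + 64 = 102
ΔA = 102 − 139 = -37; ΔY = 327 − 216 = 111
Score = (-5)·(-37) + 4·111 = 629

629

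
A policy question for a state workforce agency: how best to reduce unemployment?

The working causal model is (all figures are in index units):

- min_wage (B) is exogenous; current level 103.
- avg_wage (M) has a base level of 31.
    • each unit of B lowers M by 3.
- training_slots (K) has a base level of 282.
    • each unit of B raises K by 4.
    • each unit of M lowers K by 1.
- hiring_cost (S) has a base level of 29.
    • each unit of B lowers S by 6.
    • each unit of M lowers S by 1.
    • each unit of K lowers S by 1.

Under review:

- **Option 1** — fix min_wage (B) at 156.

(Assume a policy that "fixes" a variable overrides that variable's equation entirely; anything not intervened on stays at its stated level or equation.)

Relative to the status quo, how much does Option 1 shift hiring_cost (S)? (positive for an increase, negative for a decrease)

Baseline:
  B = 103
  M = 31 − 3·103 = -278
  K = 282 + 4·103 − (-278) = 972
  S = 29 − 6·103 − (-278) − 972 = -1283
Option 1 (B := 156):
  B = 156
  M = 31 − 3·156 = -437
  K = 282 + 4·156 − (-437) = 1343
  S = 29 − 6·156 − (-437) − 1343 = -1813
Change in S: -1813 − (-1283) = -530

-530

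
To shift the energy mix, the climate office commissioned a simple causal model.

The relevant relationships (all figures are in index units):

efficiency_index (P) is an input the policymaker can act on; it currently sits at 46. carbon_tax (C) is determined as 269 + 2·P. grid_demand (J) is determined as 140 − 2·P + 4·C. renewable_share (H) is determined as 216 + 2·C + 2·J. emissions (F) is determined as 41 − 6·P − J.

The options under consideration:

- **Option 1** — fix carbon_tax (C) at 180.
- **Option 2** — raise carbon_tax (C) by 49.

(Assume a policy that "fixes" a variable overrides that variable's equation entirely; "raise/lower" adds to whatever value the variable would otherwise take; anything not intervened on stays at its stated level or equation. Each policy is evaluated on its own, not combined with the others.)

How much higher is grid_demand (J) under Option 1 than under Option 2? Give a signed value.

Option 1 (C := 180):
  P = 46
  C = 180
  J = 140 − 2·46 + 4·180 = 768
Option 2 (C + 49):
  P = 46
  C = 269 + 2·46 (+49 from intervention) = 410
  J = 140 − 2·46 + 4·410 = 1688
J: 768 − 1688 = -920

-920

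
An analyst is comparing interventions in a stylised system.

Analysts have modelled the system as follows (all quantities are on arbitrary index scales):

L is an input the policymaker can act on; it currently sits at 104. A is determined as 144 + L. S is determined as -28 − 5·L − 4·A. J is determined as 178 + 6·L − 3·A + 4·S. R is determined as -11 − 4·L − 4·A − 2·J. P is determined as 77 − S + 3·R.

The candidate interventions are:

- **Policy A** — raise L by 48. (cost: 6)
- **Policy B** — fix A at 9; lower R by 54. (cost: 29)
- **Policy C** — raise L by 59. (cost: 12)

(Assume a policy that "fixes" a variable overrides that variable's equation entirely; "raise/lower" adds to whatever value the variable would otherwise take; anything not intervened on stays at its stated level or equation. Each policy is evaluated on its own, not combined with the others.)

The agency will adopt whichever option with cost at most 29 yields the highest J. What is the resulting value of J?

-1561

Policy A (L + 48):
  L = 104 + 48 = 152
  A = 144 + 152 = 296
  S = -28 − 5·152 − 4·296 = -1972
  J = 178 + 6·152 − 3·296 + 4·(-1972) = -7686
Policy B (A := 9, R − 54):
  L = 104
  A = 9
  S = -28 − 5·104 − 4·9 = -584
  J = 178 + 6·104 − 3·9 + 4·(-584) = -1561
Policy C (L + 59):
  L = 104 + 59 = 163
  A = 144 + 163 = 307
  S = -28 − 5·163 − 4·307 = -2071
  J = 178 + 6·163 − 3·307 + 4·(-2071) = -8049
Comparing — Policy A: J=-7686, Policy B: J=-1561, Policy C: J=-8049. Highest is -1561 (Policy B).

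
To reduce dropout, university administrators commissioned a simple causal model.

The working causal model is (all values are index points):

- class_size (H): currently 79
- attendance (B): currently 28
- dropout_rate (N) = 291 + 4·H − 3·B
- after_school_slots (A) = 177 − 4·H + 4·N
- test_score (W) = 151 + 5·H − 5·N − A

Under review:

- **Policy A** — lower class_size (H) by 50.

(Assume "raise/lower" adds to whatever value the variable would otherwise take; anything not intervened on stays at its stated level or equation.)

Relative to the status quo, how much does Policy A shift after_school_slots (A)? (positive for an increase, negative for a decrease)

-600

Baseline:
  H = 79
  B = 28
  N = 291 + 4·79 − 3·28 = 523
  A = 177 − 4·79 + 4·523 = 1953
Policy A (H − 50):
  H = 79 − 50 = 29
  B = 28
  N = 291 + 4·29 − 3·28 = 323
  A = 177 − 4·29 + 4·323 = 1353
Change in A: 1353 − 1953 = -600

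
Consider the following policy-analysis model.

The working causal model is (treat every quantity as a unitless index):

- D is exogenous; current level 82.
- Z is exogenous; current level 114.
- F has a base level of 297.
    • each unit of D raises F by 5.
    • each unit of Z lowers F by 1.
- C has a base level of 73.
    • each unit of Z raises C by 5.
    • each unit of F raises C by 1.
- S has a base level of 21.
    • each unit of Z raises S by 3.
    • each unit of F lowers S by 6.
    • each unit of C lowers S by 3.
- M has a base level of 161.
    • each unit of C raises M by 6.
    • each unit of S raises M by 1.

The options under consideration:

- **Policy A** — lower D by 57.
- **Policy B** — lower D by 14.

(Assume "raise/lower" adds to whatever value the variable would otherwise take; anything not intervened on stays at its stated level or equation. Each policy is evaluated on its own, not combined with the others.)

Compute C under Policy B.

1166

Policy B (D − 14):
  D = 82 − 14 = 68
  Z = 114
  F = 297 + 5·68 − 114 = 523
  C = 73 + 5·114 + 523 = 1166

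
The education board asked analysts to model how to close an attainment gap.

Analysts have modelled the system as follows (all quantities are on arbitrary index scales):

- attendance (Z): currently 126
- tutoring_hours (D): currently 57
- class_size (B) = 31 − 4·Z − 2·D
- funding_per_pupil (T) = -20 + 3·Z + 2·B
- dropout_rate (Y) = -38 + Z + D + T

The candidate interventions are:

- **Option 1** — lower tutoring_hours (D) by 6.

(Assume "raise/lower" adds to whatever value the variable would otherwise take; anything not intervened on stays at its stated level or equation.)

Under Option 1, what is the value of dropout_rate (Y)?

Option 1 (D − 6):
  Z = 126
  D = 57 − 6 = 51
  B = 31 − 4·126 − 2·51 = -575
  T = -20 + 3·126 + 2·(-575) = -792
  Y = -38 + 126 + 51 + (-792) = -653

-653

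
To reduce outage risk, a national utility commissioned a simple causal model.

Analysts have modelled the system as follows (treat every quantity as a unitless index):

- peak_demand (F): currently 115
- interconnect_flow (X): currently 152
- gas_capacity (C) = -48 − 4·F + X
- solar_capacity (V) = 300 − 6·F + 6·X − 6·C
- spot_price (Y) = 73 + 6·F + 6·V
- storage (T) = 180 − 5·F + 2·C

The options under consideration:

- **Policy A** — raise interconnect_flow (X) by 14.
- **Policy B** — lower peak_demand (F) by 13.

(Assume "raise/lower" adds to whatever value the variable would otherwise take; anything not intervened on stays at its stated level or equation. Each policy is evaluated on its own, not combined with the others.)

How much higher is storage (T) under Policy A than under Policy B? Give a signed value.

Policy A (X + 14):
  F = 115
  X = 152 + 14 = 166
  C = -48 − 4·115 + 166 = -342
  T = 180 − 5·115 + 2·(-342) = -1079
Policy B (F − 13):
  F = 115 − 13 = 102
  X = 152
  C = -48 − 4·102 + 152 = -304
  T = 180 − 5·102 + 2·(-304) = -938
T: -1079 − (-938) = -141

-141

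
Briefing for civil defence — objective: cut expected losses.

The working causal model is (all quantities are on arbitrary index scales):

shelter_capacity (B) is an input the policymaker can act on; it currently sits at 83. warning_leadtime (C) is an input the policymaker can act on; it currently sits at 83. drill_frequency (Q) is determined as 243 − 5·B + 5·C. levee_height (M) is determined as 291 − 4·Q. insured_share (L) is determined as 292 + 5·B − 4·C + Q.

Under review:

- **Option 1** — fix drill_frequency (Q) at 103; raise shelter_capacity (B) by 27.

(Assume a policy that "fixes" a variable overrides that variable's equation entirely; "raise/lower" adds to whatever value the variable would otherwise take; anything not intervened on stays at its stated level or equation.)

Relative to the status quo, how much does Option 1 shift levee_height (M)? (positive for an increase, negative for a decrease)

560

Baseline:
  B = 83
  C = 83
  Q = 243 − 5·83 + 5·83 = 243
  M = 291 − 4·243 = -681
Option 1 (Q := 103, B + 27):
  B = 83 + 27 = 110
  C = 83
  Q = 103
  M = 291 − 4·103 = -121
Change in M: -121 − (-681) = 560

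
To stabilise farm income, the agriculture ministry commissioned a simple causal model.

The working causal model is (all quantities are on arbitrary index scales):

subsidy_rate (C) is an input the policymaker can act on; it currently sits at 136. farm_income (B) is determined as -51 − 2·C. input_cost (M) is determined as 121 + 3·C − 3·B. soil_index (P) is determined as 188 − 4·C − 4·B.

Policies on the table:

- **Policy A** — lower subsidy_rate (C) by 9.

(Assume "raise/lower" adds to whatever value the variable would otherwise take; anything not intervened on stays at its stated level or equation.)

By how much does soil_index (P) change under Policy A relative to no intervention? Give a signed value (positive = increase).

-36

Baseline:
  C = 136
  B = -51 − 2·136 = -323
  P = 188 − 4·136 − 4·(-323) = 936
Policy A (C − 9):
  C = 136 − 9 = 127
  B = -51 − 2·127 = -305
  P = 188 − 4·127 − 4·(-305) = 900
Change in P: 900 − 936 = -36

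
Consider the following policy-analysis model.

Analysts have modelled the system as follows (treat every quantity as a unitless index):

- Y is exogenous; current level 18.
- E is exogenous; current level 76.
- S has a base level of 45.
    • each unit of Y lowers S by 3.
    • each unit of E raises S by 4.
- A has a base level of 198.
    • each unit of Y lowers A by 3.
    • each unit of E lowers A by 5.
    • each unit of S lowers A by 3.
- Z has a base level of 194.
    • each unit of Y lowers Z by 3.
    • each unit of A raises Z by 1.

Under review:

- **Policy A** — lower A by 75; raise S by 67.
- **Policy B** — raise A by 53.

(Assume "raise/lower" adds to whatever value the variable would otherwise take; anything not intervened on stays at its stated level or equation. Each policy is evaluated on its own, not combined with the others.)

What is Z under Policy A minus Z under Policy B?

-329

Policy A (A − 75, S + 67):
  Y = 18
  E = 76
  S = 45 − 3·18 + 4·76 (+67 from intervention) = 362
  A = 198 − 3·18 − 5·76 − 3·362 (−75 from intervention) = -1397
  Z = 194 − 3·18 + (-1397) = -1257
Policy B (A + 53):
  Y = 18
  E = 76
  S = 45 − 3·18 + 4·76 = 295
  A = 198 − 3·18 − 5·76 − 3·295 (+53 from intervention) = -1068
  Z = 194 − 3·18 + (-1068) = -928
Z: -1257 − (-928) = -329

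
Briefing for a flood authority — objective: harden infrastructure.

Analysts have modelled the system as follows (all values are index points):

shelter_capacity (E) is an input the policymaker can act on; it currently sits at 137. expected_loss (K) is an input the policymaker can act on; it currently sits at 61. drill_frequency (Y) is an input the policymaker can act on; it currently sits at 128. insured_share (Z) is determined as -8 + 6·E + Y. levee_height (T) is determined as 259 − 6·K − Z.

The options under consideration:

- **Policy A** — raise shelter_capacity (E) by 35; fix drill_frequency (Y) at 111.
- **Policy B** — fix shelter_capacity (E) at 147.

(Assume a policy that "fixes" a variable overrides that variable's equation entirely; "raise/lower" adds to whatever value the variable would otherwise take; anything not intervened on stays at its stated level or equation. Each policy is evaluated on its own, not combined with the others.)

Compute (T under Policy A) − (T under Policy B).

-133

Policy A (E + 35, Y := 111):
  E = 137 + 35 = 172
  K = 61
  Y = 111
  Z = -8 + 6·172 + 111 = 1135
  T = 259 − 6·61 − 1135 = -1242
Policy B (E := 147):
  E = 147
  K = 61
  Y = 128
  Z = -8 + 6·147 + 128 = 1002
  T = 259 − 6·61 − 1002 = -1109
T: -1242 − (-1109) = -133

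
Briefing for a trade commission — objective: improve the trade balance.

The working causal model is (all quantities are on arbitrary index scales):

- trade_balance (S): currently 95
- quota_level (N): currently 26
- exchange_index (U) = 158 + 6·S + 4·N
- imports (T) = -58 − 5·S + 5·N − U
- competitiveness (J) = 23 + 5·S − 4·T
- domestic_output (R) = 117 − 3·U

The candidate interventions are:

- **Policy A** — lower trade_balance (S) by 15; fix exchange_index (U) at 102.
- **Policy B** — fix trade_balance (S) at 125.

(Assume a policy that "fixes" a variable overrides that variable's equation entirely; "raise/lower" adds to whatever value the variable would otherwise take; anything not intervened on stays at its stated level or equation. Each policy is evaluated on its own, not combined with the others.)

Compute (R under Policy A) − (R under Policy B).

Policy A (S − 15, U := 102):
  S = 95 − 15 = 80
  N = 26
  U = 102
  R = 117 − 3·102 = -189
Policy B (S := 125):
  S = 125
  N = 26
  U = 158 + 6·125 + 4·26 = 1012
  R = 117 − 3·1012 = -2919
R: -189 − (-2919) = 2730

2730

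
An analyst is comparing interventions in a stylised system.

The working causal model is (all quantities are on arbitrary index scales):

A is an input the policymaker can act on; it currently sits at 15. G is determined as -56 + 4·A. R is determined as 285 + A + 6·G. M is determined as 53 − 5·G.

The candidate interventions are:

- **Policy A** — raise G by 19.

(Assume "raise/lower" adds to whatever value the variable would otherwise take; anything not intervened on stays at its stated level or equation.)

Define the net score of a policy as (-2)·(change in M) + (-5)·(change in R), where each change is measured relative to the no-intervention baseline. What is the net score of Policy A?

Baseline:
  A = 15
  G = -56 + 4·15 = 4
  R = 285 + 15 + 6·4 = 324
  M = 53 − 5·4 = 33
Policy A (G + 19):
  A = 15
  G = -56 + 4·15 (+19 from intervention) = 23
  R = 285 + 15 + 6·23 = 438
  M = 53 − 5·23 = -62
ΔM = -62 − 33 = -95; ΔR = 438 − 324 = 114
Score = (-2)·(-95) + (-5)·114 = -380

-380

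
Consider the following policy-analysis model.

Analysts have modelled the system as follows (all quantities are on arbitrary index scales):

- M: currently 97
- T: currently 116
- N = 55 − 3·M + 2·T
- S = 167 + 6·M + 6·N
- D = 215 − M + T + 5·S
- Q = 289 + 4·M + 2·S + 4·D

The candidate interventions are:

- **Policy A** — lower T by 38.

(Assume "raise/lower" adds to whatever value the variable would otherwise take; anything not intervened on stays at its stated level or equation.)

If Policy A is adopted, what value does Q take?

Policy A (T − 38):
  M = 97
  T = 116 − 38 = 78
  N = 55 − 3·97 + 2·78 = -80
  S = 167 + 6·97 + 6·(-80) = 269
  D = 215 − 97 + 78 + 5·269 = 1541
  Q = 289 + 4·97 + 2·269 + 4·1541 = 7379

7379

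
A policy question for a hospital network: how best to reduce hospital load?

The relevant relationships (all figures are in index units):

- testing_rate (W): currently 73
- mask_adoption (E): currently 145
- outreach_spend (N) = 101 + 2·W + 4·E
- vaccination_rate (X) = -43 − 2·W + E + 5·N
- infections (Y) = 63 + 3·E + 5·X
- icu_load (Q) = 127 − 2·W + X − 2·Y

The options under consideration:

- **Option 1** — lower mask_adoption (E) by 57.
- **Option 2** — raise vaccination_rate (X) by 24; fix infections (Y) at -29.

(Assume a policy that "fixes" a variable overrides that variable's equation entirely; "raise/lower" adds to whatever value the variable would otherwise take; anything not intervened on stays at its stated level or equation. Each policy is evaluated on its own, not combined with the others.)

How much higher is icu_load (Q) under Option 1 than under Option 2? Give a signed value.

Option 1 (E − 57):
  W = 73
  E = 145 − 57 = 88
  N = 101 + 2·73 + 4·88 = 599
  X = -43 − 2·73 + 88 + 5·599 = 2894
  Y = 63 + 3·88 + 5·2894 = 14797
  Q = 127 − 2·73 + 2894 − 2·14797 = -26719
Option 2 (X + 24, Y := -29):
  W = 73
  E = 145
  N = 101 + 2·73 + 4·145 = 827
  X = -43 − 2·73 + 145 + 5·827 (+24 from intervention) = 4115
  Y = -29
  Q = 127 − 2·73 + 4115 − 2·(-29) = 4154
Q: -26719 − 4154 = -30873

-30873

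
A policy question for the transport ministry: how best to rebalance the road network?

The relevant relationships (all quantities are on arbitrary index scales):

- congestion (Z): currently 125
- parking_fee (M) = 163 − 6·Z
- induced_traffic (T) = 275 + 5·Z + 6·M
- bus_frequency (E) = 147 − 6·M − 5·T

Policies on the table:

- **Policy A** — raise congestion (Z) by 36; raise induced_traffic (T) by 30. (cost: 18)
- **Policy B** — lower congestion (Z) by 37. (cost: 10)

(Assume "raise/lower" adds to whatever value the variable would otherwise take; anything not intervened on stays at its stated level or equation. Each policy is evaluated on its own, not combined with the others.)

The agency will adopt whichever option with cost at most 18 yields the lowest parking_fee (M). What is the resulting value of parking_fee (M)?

-803

Policy A (Z + 36, T + 30):
  Z = 125 + 36 = 161
  M = 163 − 6·161 = -803
Policy B (Z − 37):
  Z = 125 − 37 = 88
  M = 163 − 6·88 = -365
Comparing — Policy A: M=-803, Policy B: M=-365. Lowest is -803 (Policy A).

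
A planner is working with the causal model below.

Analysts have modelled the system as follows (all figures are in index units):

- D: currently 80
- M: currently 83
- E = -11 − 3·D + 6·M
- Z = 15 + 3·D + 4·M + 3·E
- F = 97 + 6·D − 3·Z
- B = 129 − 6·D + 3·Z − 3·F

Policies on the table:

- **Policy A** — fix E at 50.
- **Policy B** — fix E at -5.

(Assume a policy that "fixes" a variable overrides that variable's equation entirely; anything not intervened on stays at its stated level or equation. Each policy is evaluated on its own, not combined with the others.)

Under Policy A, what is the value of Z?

737

Policy A (E := 50):
  D = 80
  M = 83
  E = 50
  Z = 15 + 3·80 + 4·83 + 3·50 = 737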